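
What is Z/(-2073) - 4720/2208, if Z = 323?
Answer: -72901/31786 ≈ -2.2935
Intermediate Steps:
Z/(-2073) - 4720/2208 = 323/(-2073) - 4720/2208 = 323*(-1/2073) - 4720*1/2208 = -323/2073 - 295/138 = -72901/31786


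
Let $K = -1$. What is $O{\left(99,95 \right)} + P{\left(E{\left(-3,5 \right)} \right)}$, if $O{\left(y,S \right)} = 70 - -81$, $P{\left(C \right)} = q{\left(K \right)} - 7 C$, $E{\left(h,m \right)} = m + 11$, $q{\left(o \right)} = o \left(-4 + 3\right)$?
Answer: $40$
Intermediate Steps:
$q{\left(o \right)} = - o$ ($q{\left(o \right)} = o \left(-1\right) = - o$)
$E{\left(h,m \right)} = 11 + m$
$P{\left(C \right)} = 1 - 7 C$ ($P{\left(C \right)} = \left(-1\right) \left(-1\right) - 7 C = 1 - 7 C$)
$O{\left(y,S \right)} = 151$ ($O{\left(y,S \right)} = 70 + 81 = 151$)
$O{\left(99,95 \right)} + P{\left(E{\left(-3,5 \right)} \right)} = 151 + \left(1 - 7 \left(11 + 5\right)\right) = 151 + \left(1 - 112\right) = 151 - 111 = 40$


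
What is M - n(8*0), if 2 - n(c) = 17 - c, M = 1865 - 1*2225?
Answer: -345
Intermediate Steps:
M = -360 (M = 1865 - 2225 = -360)
n(c) = -15 + c (n(c) = 2 - (17 - c) = 2 + (-17 + c) = -15 + c)
M - n(8*0) = -360 - (-15 + 8*0) = -360 - (-15 + 0) = -360 - 1*(-15) = -360 + 15 = -345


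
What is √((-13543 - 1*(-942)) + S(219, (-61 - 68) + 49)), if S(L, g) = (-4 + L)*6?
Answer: I*√11311 ≈ 106.35*I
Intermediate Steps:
S(L, g) = -24 + 6*L
√((-13543 - 1*(-942)) + S(219, (-61 - 68) + 49)) = √((-13543 - 1*(-942)) + (-24 + 6*219)) = √((-13543 + 942) + (-24 + 1314)) = √(-12601 + 1290) = √(-11311) = I*√11311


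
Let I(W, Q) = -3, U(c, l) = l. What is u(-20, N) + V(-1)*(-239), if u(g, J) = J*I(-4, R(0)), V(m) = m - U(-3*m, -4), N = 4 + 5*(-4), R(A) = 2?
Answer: -669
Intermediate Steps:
N = -16 (N = 4 - 20 = -16)
V(m) = 4 + m (V(m) = m - 1*(-4) = m + 4 = 4 + m)
u(g, J) = -3*J (u(g, J) = J*(-3) = -3*J)
u(-20, N) + V(-1)*(-239) = -3*(-16) + (4 - 1)*(-239) = 48 + 3*(-239) = 48 - 717 = -669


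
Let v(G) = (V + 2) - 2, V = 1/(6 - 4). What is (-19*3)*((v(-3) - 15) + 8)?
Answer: 741/2 ≈ 370.50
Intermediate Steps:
V = ½ (V = 1/2 = ½ ≈ 0.50000)
v(G) = ½ (v(G) = (½ + 2) - 2 = 5/2 - 2 = ½)
(-19*3)*((v(-3) - 15) + 8) = (-19*3)*((½ - 15) + 8) = -57*(-29/2 + 8) = -57*(-13/2) = 741/2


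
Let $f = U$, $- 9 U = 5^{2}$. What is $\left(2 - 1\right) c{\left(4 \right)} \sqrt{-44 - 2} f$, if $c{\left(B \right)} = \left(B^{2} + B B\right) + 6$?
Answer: $- \frac{950 i \sqrt{46}}{9} \approx - 715.91 i$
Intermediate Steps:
$c{\left(B \right)} = 6 + 2 B^{2}$ ($c{\left(B \right)} = \left(B^{2} + B^{2}\right) + 6 = 2 B^{2} + 6 = 6 + 2 B^{2}$)
$U = - \frac{25}{9}$ ($U = - \frac{5^{2}}{9} = \left(- \frac{1}{9}\right) 25 = - \frac{25}{9} \approx -2.7778$)
$f = - \frac{25}{9} \approx -2.7778$
$\left(2 - 1\right) c{\left(4 \right)} \sqrt{-44 - 2} f = \left(2 - 1\right) \left(6 + 2 \cdot 4^{2}\right) \sqrt{-44 - 2} \left(- \frac{25}{9}\right) = 1 \left(6 + 2 \cdot 16\right) \sqrt{-46} \left(- \frac{25}{9}\right) = 1 \left(6 + 32\right) i \sqrt{46} \left(- \frac{25}{9}\right) = 1 \cdot 38 i \sqrt{46} \left(- \frac{25}{9}\right) = 38 i \sqrt{46} \left(- \frac{25}{9}\right) = - \frac{950 i \sqrt{46}}{9}$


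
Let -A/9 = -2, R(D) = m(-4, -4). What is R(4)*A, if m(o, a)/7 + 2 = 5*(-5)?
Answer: -3402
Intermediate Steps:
m(o, a) = -189 (m(o, a) = -14 + 7*(5*(-5)) = -14 + 7*(-25) = -14 - 175 = -189)
R(D) = -189
A = 18 (A = -9*(-2) = 18)
R(4)*A = -189*18 = -3402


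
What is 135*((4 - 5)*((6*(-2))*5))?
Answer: 8100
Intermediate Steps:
135*((4 - 5)*((6*(-2))*5)) = 135*(-(-12)*5) = 135*(-1*(-60)) = 135*60 = 8100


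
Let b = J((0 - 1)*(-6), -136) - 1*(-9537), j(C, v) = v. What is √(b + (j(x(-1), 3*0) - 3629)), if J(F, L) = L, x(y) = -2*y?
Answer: 2*√1443 ≈ 75.974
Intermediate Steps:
b = 9401 (b = -136 - 1*(-9537) = -136 + 9537 = 9401)
√(b + (j(x(-1), 3*0) - 3629)) = √(9401 + (3*0 - 3629)) = √(9401 + (0 - 3629)) = √(9401 - 3629) = √5772 = 2*√1443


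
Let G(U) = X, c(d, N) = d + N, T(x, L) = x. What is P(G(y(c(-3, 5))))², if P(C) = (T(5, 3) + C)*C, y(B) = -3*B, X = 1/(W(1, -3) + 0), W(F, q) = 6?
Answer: 961/1296 ≈ 0.74151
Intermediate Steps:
c(d, N) = N + d
X = ⅙ (X = 1/(6 + 0) = 1/6 = ⅙ ≈ 0.16667)
G(U) = ⅙
P(C) = C*(5 + C) (P(C) = (5 + C)*C = C*(5 + C))
P(G(y(c(-3, 5))))² = ((5 + ⅙)/6)² = ((⅙)*(31/6))² = (31/36)² = 961/1296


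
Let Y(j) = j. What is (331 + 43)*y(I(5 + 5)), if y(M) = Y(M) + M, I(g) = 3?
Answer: 2244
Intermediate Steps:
y(M) = 2*M (y(M) = M + M = 2*M)
(331 + 43)*y(I(5 + 5)) = (331 + 43)*(2*3) = 374*6 = 2244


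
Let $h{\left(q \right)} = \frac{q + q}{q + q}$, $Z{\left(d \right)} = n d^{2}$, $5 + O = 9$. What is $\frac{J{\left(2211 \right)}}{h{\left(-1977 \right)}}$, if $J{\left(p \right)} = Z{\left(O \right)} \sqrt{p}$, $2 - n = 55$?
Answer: $- 848 \sqrt{2211} \approx -39874.0$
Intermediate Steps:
$n = -53$ ($n = 2 - 55 = -53$)
$O = 4$ ($O = -5 + 9 = 4$)
$Z{\left(d \right)} = - 53 d^{2}$
$J{\left(p \right)} = - 848 \sqrt{p}$ ($J{\left(p \right)} = - 53 \cdot 4^{2} \sqrt{p} = \left(-53\right) 16 \sqrt{p} = - 848 \sqrt{p}$)
$h{\left(q \right)} = 1$ ($h{\left(q \right)} = \frac{2 q}{2 q} = 2 q \frac{1}{2 q} = 1$)
$\frac{J{\left(2211 \right)}}{h{\left(-1977 \right)}} = \frac{\left(-848\right) \sqrt{2211}}{1} = - 848 \sqrt{2211} \cdot 1 = - 848 \sqrt{2211}$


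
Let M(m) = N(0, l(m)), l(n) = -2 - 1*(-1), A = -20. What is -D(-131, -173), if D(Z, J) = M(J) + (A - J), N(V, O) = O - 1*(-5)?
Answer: -157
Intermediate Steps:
l(n) = -1 (l(n) = -2 + 1 = -1)
N(V, O) = 5 + O (N(V, O) = O + 5 = 5 + O)
M(m) = 4 (M(m) = 5 - 1 = 4)
D(Z, J) = -16 - J (D(Z, J) = 4 + (-20 - J) = -16 - J)
-D(-131, -173) = -(-16 - 1*(-173)) = -(-16 + 173) = -1*157 = -157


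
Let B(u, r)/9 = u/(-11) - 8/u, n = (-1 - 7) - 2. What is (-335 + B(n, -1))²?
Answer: 309021241/3025 ≈ 1.0216e+5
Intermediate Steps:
n = -10 (n = -8 - 2 = -10)
B(u, r) = -72/u - 9*u/11 (B(u, r) = 9*(u/(-11) - 8/u) = 9*(u*(-1/11) - 8/u) = 9*(-u/11 - 8/u) = 9*(-8/u - u/11) = -72/u - 9*u/11)
(-335 + B(n, -1))² = (-335 + (-72/(-10) - 9/11*(-10)))² = (-335 + (-72*(-⅒) + 90/11))² = (-335 + (36/5 + 90/11))² = (-335 + 846/55)² = (-17579/55)² = 309021241/3025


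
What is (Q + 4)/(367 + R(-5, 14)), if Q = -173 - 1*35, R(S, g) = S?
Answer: -102/181 ≈ -0.56354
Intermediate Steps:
Q = -208 (Q = -173 - 35 = -208)
(Q + 4)/(367 + R(-5, 14)) = (-208 + 4)/(367 - 5) = -204/362 = -204*1/362 = -102/181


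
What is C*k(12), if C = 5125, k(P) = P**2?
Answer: 738000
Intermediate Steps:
C*k(12) = 5125*12**2 = 5125*144 = 738000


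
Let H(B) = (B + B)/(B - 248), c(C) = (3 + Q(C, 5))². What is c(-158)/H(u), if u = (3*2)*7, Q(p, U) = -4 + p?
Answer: -867981/14 ≈ -61999.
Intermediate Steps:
c(C) = (-1 + C)² (c(C) = (3 + (-4 + C))² = (-1 + C)²)
u = 42 (u = 6*7 = 42)
H(B) = 2*B/(-248 + B) (H(B) = (2*B)/(-248 + B) = 2*B/(-248 + B))
c(-158)/H(u) = (-1 - 158)²/((2*42/(-248 + 42))) = (-159)²/((2*42/(-206))) = 25281/((2*42*(-1/206))) = 25281/(-42/103) = 25281*(-103/42) = -867981/14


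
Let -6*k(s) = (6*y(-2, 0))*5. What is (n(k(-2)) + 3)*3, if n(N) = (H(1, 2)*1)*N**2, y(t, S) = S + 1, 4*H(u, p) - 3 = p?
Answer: 411/4 ≈ 102.75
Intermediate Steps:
H(u, p) = 3/4 + p/4
y(t, S) = 1 + S
k(s) = -5 (k(s) = -6*(1 + 0)*5/6 = -6*1*5/6 = -5)
n(N) = 5*N**2/4 (n(N) = ((3/4 + (1/4)*2)*1)*N**2 = ((3/4 + 1/2)*1)*N**2 = ((5/4)*1)*N**2 = 5*N**2/4)
(n(k(-2)) + 3)*3 = ((5/4)*(-5)**2 + 3)*3 = ((5/4)*25 + 3)*3 = (125/4 + 3)*3 = (137/4)*3 = 411/4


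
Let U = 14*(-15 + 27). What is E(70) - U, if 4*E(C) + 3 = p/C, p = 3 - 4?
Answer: -47251/280 ≈ -168.75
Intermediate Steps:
p = -1
U = 168 (U = 14*12 = 168)
E(C) = -¾ - 1/(4*C) (E(C) = -¾ + (-1/C)/4 = -¾ - 1/(4*C))
E(70) - U = (¼)*(-1 - 3*70)/70 - 1*168 = (¼)*(1/70)*(-1 - 210) - 168 = (¼)*(1/70)*(-211) - 168 = -211/280 - 168 = -47251/280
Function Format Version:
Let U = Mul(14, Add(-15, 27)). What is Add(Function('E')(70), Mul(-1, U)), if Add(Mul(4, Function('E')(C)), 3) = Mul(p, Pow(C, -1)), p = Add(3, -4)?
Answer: Rational(-47251, 280) ≈ -168.75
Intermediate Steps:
p = -1
U = 168 (U = Mul(14, 12) = 168)
Function('E')(C) = Add(Rational(-3, 4), Mul(Rational(-1, 4), Pow(C, -1))) (Function('E')(C) = Add(Rational(-3, 4), Mul(Rational(1, 4), Mul(-1, Pow(C, -1)))) = Add(Rational(-3, 4), Mul(Rational(-1, 4), Pow(C, -1))))
Add(Function('E')(70), Mul(-1, U)) = Add(Mul(Rational(1, 4), Pow(70, -1), Add(-1, Mul(-3, 70))), Mul(-1, 168)) = Add(Mul(Rational(1, 4), Rational(1, 70), Add(-1, -210)), -168) = Add(Mul(Rational(1, 4), Rational(1, 70), -211), -168) = Add(Rational(-211, 280), -168) = Rational(-47251, 280)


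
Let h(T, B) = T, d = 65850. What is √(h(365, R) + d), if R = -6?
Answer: √66215 ≈ 257.32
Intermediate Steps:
√(h(365, R) + d) = √(365 + 65850) = √66215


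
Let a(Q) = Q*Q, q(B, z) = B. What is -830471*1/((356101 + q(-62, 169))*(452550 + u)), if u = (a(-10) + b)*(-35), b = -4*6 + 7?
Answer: -830471/160091156155 ≈ -5.1875e-6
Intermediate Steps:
a(Q) = Q²
b = -17 (b = -24 + 7 = -17)
u = -2905 (u = ((-10)² - 17)*(-35) = (100 - 17)*(-35) = 83*(-35) = -2905)
-830471*1/((356101 + q(-62, 169))*(452550 + u)) = -830471*1/((356101 - 62)*(452550 - 2905)) = -830471/(449645*356039) = -830471/160091156155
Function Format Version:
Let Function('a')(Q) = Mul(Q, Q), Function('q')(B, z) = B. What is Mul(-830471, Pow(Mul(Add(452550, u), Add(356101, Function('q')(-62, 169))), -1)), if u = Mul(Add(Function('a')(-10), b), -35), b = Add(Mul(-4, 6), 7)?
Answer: Rational(-830471, 160091156155) ≈ -5.1875e-6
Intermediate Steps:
Function('a')(Q) = Pow(Q, 2)
b = -17 (b = Add(-24, 7) = -17)
u = -2905 (u = Mul(Add(Pow(-10, 2), -17), -35) = Mul(Add(100, -17), -35) = Mul(83, -35) = -2905)
Mul(-830471, Pow(Mul(Add(452550, u), Add(356101, Function('q')(-62, 169))), -1)) = Mul(-830471, Pow(Mul(Add(452550, -2905), Add(356101, -62)), -1)) = Mul(-830471, Pow(Mul(449645, 356039), -1)) = Mul(-830471, Pow(160091156155, -1)) = Mul(-830471, Rational(1, 160091156155)) = Rational(-830471, 160091156155)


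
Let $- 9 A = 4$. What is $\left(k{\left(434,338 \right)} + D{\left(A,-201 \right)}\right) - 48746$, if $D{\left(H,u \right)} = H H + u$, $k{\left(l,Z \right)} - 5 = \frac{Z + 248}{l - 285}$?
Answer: $- \frac{590631148}{12069} \approx -48938.0$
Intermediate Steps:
$k{\left(l,Z \right)} = 5 + \frac{248 + Z}{-285 + l}$ ($k{\left(l,Z \right)} = 5 + \frac{Z + 248}{l - 285} = 5 + \frac{248 + Z}{-285 + l}$)
$A = - \frac{4}{9}$ ($A = \left(- \frac{1}{9}\right) 4 = - \frac{4}{9} \approx -0.44444$)
$D{\left(H,u \right)} = u + H^{2}$ ($D{\left(H,u \right)} = H^{2} + u = u + H^{2}$)
$\left(k{\left(434,338 \right)} + D{\left(A,-201 \right)}\right) - 48746 = \left(\frac{-1177 + 338 + 5 \cdot 434}{-285 + 434} - \left(201 - \left(- \frac{4}{9}\right)^{2}\right)\right) - 48746 = \left(\frac{-1177 + 338 + 2170}{149} + \left(-201 + \frac{16}{81}\right)\right) - 48746 = \left(\frac{1}{149} \cdot 1331 - \frac{16265}{81}\right) - 48746 = \left(\frac{1331}{149} - \frac{16265}{81}\right) - 48746 = - \frac{2315674}{12069} - 48746 = - \frac{590631148}{12069}$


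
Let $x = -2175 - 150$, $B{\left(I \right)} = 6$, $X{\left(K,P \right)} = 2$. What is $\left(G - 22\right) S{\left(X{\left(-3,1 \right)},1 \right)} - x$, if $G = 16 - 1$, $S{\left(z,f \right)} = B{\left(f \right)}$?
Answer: $2283$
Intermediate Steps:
$S{\left(z,f \right)} = 6$
$G = 15$
$x = -2325$
$\left(G - 22\right) S{\left(X{\left(-3,1 \right)},1 \right)} - x = \left(15 - 22\right) 6 - -2325 = \left(-7\right) 6 + 2325 = -42 + 2325 = 2283$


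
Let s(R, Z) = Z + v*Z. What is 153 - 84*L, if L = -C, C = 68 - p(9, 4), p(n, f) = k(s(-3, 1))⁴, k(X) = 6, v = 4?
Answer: -102999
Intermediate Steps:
s(R, Z) = 5*Z (s(R, Z) = Z + 4*Z = 5*Z)
p(n, f) = 1296 (p(n, f) = 6⁴ = 1296)
C = -1228 (C = 68 - 1*1296 = 68 - 1296 = -1228)
L = 1228 (L = -1*(-1228) = 1228)
153 - 84*L = 153 - 84*1228 = 153 - 103152 = -102999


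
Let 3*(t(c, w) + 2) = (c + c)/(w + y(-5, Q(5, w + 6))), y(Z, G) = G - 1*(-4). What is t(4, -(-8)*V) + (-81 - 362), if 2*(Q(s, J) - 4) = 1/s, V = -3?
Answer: -212345/477 ≈ -445.17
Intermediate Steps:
Q(s, J) = 4 + 1/(2*s)
y(Z, G) = 4 + G (y(Z, G) = G + 4 = 4 + G)
t(c, w) = -2 + 2*c/(3*(81/10 + w)) (t(c, w) = -2 + ((c + c)/(w + (4 + (4 + (1/2)/5))))/3 = -2 + ((2*c)/(w + (4 + (4 + (1/2)*(1/5)))))/3 = -2 + ((2*c)/(w + (4 + (4 + 1/10))))/3 = -2 + ((2*c)/(w + (4 + 41/10)))/3 = -2 + ((2*c)/(w + 81/10))/3 = -2 + ((2*c)/(81/10 + w))/3 = -2 + (2*c/(81/10 + w))/3 = -2 + 2*c/(3*(81/10 + w)))
t(4, -(-8)*V) + (-81 - 362) = 2*(-243 - (-120)*(-2*(-3)) + 10*4)/(3*(81 + 10*(-(-8)*(-3)))) + (-81 - 362) = 2*(-243 - (-120)*6 + 40)/(3*(81 + 10*(-4*6))) - 443 = 2*(-243 - 30*(-24) + 40)/(3*(81 + 10*(-24))) - 443 = 2*(-243 + 720 + 40)/(3*(81 - 240)) - 443 = (2/3)*517/(-159) - 443 = (2/3)*(-1/159)*517 - 443 = -1034/477 - 443 = -212345/477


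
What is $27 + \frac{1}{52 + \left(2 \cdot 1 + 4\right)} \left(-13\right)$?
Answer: $\frac{1553}{58} \approx 26.776$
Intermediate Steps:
$27 + \frac{1}{52 + \left(2 \cdot 1 + 4\right)} \left(-13\right) = 27 + \frac{1}{52 + \left(2 + 4\right)} \left(-13\right) = 27 + \frac{1}{52 + 6} \left(-13\right) = 27 + \frac{1}{58} \left(-13\right) = 27 - \frac{13}{58} = \frac{1553}{58}$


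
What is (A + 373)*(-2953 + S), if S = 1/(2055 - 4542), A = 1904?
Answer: -5574181008/829 ≈ -6.7240e+6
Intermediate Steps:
S = -1/2487 (S = 1/(-2487) = -1/2487 ≈ -0.00040209)
(A + 373)*(-2953 + S) = (1904 + 373)*(-2953 - 1/2487) = 2277*(-7344112/2487) = -5574181008/829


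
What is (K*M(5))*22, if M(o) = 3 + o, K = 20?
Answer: 3520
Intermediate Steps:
(K*M(5))*22 = (20*(3 + 5))*22 = (20*8)*22 = 160*22 = 3520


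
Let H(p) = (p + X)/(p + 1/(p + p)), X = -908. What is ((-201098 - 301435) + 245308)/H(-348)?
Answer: -62302210025/874176 ≈ -71270.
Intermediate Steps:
H(p) = (-908 + p)/(p + 1/(2*p)) (H(p) = (p - 908)/(p + 1/(p + p)) = (-908 + p)/(p + 1/(2*p)))
((-201098 - 301435) + 245308)/H(-348) = ((-201098 - 301435) + 245308)/((2*(-348)*(-908 - 348)/(1 + 2*(-348)**2))) = (-502533 + 245308)/((2*(-348)*(-1256)/(1 + 2*121104))) = -257225/(2*(-348)*(-1256)/(1 + 242208)) = -257225/(2*(-348)*(-1256)/242209) = -257225/(2*(-348)*(1/242209)*(-1256)) = -257225/874176/242209 = -257225*242209/874176 = -62302210025/874176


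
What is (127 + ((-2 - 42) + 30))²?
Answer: 12769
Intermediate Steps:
(127 + ((-2 - 42) + 30))² = (127 + (-44 + 30))² = (127 - 14)² = 113² = 12769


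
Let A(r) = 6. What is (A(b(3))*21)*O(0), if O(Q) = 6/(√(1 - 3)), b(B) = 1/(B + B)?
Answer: -378*I*√2 ≈ -534.57*I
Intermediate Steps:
b(B) = 1/(2*B)
O(Q) = -3*I*√2 (O(Q) = 6/(√(-2)) = 6/((I*√2)) = 6*(-I*√2/2) = -3*I*√2)
(A(b(3))*21)*O(0) = (6*21)*(-3*I*√2) = 126*(-3*I*√2) = -378*I*√2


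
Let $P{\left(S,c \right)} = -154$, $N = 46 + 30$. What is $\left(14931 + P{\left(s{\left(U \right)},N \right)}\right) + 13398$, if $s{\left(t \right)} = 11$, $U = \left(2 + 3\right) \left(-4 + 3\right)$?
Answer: $28175$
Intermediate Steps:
$U = -5$ ($U = 5 \left(-1\right) = -5$)
$N = 76$
$\left(14931 + P{\left(s{\left(U \right)},N \right)}\right) + 13398 = \left(14931 - 154\right) + 13398 = 14777 + 13398 = 28175$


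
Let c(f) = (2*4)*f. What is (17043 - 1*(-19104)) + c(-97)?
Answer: 35371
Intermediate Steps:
c(f) = 8*f
(17043 - 1*(-19104)) + c(-97) = (17043 - 1*(-19104)) + 8*(-97) = (17043 + 19104) - 776 = 36147 - 776 = 35371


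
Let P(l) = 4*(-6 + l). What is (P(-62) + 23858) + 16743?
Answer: 40329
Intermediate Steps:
P(l) = -24 + 4*l
(P(-62) + 23858) + 16743 = ((-24 + 4*(-62)) + 23858) + 16743 = ((-24 - 248) + 23858) + 16743 = (-272 + 23858) + 16743 = 23586 + 16743 = 40329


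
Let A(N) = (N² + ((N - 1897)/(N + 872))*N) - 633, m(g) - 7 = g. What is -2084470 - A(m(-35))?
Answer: -439868506/211 ≈ -2.0847e+6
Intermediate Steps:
m(g) = 7 + g
A(N) = -633 + N² + N*(-1897 + N)/(872 + N) (A(N) = (N² + ((-1897 + N)/(872 + N))*N) - 633 = (N² + N*(-1897 + N)/(872 + N)) - 633 = -633 + N² + N*(-1897 + N)/(872 + N))
-2084470 - A(m(-35)) = -2084470 - (-551976 + (7 - 35)³ - 2530*(7 - 35) + 873*(7 - 35)²)/(872 + (7 - 35)) = -2084470 - (-551976 + (-28)³ - 2530*(-28) + 873*(-28)²)/(872 - 28) = -2084470 - (-551976 - 21952 + 70840 + 873*784)/844 = -2084470 - (-551976 - 21952 + 70840 + 684432)/844 = -2084470 - 181344/844 = -2084470 - 1*45336/211 = -2084470 - 45336/211 = -439868506/211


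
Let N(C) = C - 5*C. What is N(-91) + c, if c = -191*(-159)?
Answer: 30733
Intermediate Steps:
N(C) = -4*C
c = 30369
N(-91) + c = -4*(-91) + 30369 = 364 + 30369 = 30733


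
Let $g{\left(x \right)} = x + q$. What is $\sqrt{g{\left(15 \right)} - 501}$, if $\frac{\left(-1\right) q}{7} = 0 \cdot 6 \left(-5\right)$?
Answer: $9 i \sqrt{6} \approx 22.045 i$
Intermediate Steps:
$q = 0$ ($q = - 7 \cdot 0 \cdot 6 \left(-5\right) = - 7 \cdot 0 \left(-5\right) = \left(-7\right) 0 = 0$)
$g{\left(x \right)} = x$ ($g{\left(x \right)} = x + 0 = x$)
$\sqrt{g{\left(15 \right)} - 501} = \sqrt{15 - 501} = \sqrt{-486} = 9 i \sqrt{6}$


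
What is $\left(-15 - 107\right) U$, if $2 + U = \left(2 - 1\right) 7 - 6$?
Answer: $122$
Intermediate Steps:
$U = -1$ ($U = -2 - \left(6 - \left(2 - 1\right) 7\right) = -2 + \left(1 \cdot 7 - 6\right) = -2 + \left(7 - 6\right) = -2 + 1 = -1$)
$\left(-15 - 107\right) U = \left(-15 - 107\right) \left(-1\right) = \left(-122\right) \left(-1\right) = 122$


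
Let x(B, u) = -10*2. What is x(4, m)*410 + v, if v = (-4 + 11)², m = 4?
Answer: -8151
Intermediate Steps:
x(B, u) = -20
v = 49 (v = 7² = 49)
x(4, m)*410 + v = -20*410 + 49 = -8200 + 49 = -8151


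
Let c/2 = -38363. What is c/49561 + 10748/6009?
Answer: 71635094/297812049 ≈ 0.24054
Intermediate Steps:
c = -76726 (c = 2*(-38363) = -76726)
c/49561 + 10748/6009 = -76726/49561 + 10748/6009 = 71635094/297812049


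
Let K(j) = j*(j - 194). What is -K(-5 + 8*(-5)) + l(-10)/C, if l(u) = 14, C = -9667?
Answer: -14852657/1381 ≈ -10755.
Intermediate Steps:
K(j) = j*(-194 + j)
-K(-5 + 8*(-5)) + l(-10)/C = -(-5 + 8*(-5))*(-194 + (-5 + 8*(-5))) + 14/(-9667) = -(-5 - 40)*(-194 + (-5 - 40)) + 14*(-1/9667) = -(-45)*(-194 - 45) - 2/1381 = -(-45)*(-239) - 2/1381 = -1*10755 - 2/1381 = -10755 - 2/1381 = -14852657/1381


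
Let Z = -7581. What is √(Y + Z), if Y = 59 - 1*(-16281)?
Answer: √8759 ≈ 93.589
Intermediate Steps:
Y = 16340 (Y = 59 + 16281 = 16340)
√(Y + Z) = √(16340 - 7581) = √8759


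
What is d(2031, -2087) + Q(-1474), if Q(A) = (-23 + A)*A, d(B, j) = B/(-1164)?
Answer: 856151587/388 ≈ 2.2066e+6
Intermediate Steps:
d(B, j) = -B/1164 (d(B, j) = B*(-1/1164) = -B/1164)
Q(A) = A*(-23 + A)
d(2031, -2087) + Q(-1474) = -1/1164*2031 - 1474*(-23 - 1474) = -677/388 - 1474*(-1497) = -677/388 + 2206578 = 856151587/388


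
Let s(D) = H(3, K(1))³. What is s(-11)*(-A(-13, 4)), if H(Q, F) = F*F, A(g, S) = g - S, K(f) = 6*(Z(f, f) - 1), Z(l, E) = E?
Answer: 0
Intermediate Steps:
K(f) = -6 + 6*f (K(f) = 6*(f - 1) = 6*(-1 + f) = -6 + 6*f)
H(Q, F) = F²
s(D) = 0 (s(D) = ((-6 + 6*1)²)³ = ((-6 + 6)²)³ = (0²)³ = 0³ = 0)
s(-11)*(-A(-13, 4)) = 0*(-(-13 - 1*4)) = 0*(-(-13 - 4)) = 0*(-1*(-17)) = 0*17 = 0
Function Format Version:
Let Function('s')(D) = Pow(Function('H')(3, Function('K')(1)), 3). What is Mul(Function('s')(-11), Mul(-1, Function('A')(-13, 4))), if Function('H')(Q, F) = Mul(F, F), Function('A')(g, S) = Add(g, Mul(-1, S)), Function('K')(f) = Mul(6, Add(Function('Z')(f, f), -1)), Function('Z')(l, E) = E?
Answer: 0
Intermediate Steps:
Function('K')(f) = Add(-6, Mul(6, f)) (Function('K')(f) = Mul(6, Add(f, -1)) = Mul(6, Add(-1, f)) = Add(-6, Mul(6, f)))
Function('H')(Q, F) = Pow(F, 2)
Function('s')(D) = 0 (Function('s')(D) = Pow(Pow(Add(-6, Mul(6, 1)), 2), 3) = Pow(Pow(Add(-6, 6), 2), 3) = Pow(Pow(0, 2), 3) = Pow(0, 3) = 0)
Mul(Function('s')(-11), Mul(-1, Function('A')(-13, 4))) = Mul(0, Mul(-1, Add(-13, Mul(-1, 4)))) = Mul(0, Mul(-1, Add(-13, -4))) = Mul(0, Mul(-1, -17)) = Mul(0, 17) = 0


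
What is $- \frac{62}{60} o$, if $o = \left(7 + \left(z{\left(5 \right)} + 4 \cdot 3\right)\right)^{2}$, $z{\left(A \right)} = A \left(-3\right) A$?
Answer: $- \frac{48608}{15} \approx -3240.5$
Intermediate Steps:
$z{\left(A \right)} = - 3 A^{2}$ ($z{\left(A \right)} = - 3 A A = - 3 A^{2}$)
$o = 3136$ ($o = \left(7 + \left(- 3 \cdot 5^{2} + 4 \cdot 3\right)\right)^{2} = \left(7 + \left(\left(-3\right) 25 + 12\right)\right)^{2} = \left(7 + \left(-75 + 12\right)\right)^{2} = \left(7 - 63\right)^{2} = \left(-56\right)^{2} = 3136$)
$- \frac{62}{60} o = - \frac{62}{60} \cdot 3136 = \left(-62\right) \frac{1}{60} \cdot 3136 = \left(- \frac{31}{30}\right) 3136 = - \frac{48608}{15}$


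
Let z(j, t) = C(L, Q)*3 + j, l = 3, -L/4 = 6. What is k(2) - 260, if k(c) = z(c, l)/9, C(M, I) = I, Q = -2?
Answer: -2344/9 ≈ -260.44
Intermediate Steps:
L = -24 (L = -4*6 = -24)
z(j, t) = -6 + j (z(j, t) = -2*3 + j = -6 + j)
k(c) = -⅔ + c/9 (k(c) = (-6 + c)/9 = (-6 + c)*(⅑) = -⅔ + c/9)
k(2) - 260 = (-⅔ + (⅑)*2) - 260 = (-⅔ + 2/9) - 260 = -4/9 - 260 = -2344/9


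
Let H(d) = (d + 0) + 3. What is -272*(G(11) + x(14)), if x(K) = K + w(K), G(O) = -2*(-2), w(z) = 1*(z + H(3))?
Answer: -10336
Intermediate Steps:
H(d) = 3 + d (H(d) = d + 3 = 3 + d)
w(z) = 6 + z (w(z) = 1*(z + (3 + 3)) = 1*(z + 6) = 1*(6 + z) = 6 + z)
G(O) = 4
x(K) = 6 + 2*K (x(K) = K + (6 + K) = 6 + 2*K)
-272*(G(11) + x(14)) = -272*(4 + (6 + 2*14)) = -272*(4 + (6 + 28)) = -272*(4 + 34) = -272*38 = -10336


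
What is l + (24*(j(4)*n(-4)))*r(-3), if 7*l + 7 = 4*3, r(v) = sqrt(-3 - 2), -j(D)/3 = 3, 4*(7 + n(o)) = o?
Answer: 5/7 + 1728*I*sqrt(5) ≈ 0.71429 + 3863.9*I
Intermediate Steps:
n(o) = -7 + o/4
j(D) = -9 (j(D) = -3*3 = -9)
r(v) = I*sqrt(5) (r(v) = sqrt(-5) = I*sqrt(5))
l = 5/7 (l = -1 + (4*3)/7 = -1 + (1/7)*12 = -1 + 12/7 = 5/7 ≈ 0.71429)
l + (24*(j(4)*n(-4)))*r(-3) = 5/7 + (24*(-9*(-7 + (1/4)*(-4))))*(I*sqrt(5)) = 5/7 + (24*(-9*(-7 - 1)))*(I*sqrt(5)) = 5/7 + (24*(-9*(-8)))*(I*sqrt(5)) = 5/7 + (24*72)*(I*sqrt(5)) = 5/7 + 1728*(I*sqrt(5)) = 5/7 + 1728*I*sqrt(5)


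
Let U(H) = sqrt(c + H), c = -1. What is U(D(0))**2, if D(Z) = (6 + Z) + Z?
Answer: 5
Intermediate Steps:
D(Z) = 6 + 2*Z
U(H) = sqrt(-1 + H)
U(D(0))**2 = (sqrt(-1 + (6 + 2*0)))**2 = (sqrt(-1 + (6 + 0)))**2 = (sqrt(-1 + 6))**2 = (sqrt(5))**2 = 5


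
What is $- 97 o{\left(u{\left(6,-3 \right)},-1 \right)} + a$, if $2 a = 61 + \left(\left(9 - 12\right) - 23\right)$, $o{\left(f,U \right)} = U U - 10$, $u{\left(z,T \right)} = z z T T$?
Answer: $\frac{1781}{2} \approx 890.5$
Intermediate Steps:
$u{\left(z,T \right)} = T^{2} z^{2}$ ($u{\left(z,T \right)} = z^{2} T^{2} = T^{2} z^{2}$)
$o{\left(f,U \right)} = -10 + U^{2}$ ($o{\left(f,U \right)} = U^{2} - 10 = -10 + U^{2}$)
$a = \frac{35}{2}$ ($a = \frac{61 + \left(\left(9 - 12\right) - 23\right)}{2} = \frac{61 - 26}{2} = \frac{1}{2} \cdot 35 = \frac{35}{2} \approx 17.5$)
$- 97 o{\left(u{\left(6,-3 \right)},-1 \right)} + a = - 97 \left(-10 + \left(-1\right)^{2}\right) + \frac{35}{2} = - 97 \left(-10 + 1\right) + \frac{35}{2} = \left(-97\right) \left(-9\right) + \frac{35}{2} = 873 + \frac{35}{2} = \frac{1781}{2}$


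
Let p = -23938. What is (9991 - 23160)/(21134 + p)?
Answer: 13169/2804 ≈ 4.6965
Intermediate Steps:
(9991 - 23160)/(21134 + p) = (9991 - 23160)/(21134 - 23938) = -13169/(-2804) = -13169*(-1/2804) = 13169/2804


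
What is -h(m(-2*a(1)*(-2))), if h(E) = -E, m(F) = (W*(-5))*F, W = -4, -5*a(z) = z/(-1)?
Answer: 16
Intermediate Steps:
a(z) = z/5 (a(z) = -z/(5*(-1)) = -z*(-1)/5 = -(-1)*z/5 = z/5)
m(F) = 20*F (m(F) = (-4*(-5))*F = 20*F)
-h(m(-2*a(1)*(-2))) = -(-1)*20*(-2/5*(-2)) = -(-1)*20*(4/5) = -(-1)*16 = -1*(-16) = 16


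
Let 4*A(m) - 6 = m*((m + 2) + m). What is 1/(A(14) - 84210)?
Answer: -2/168207 ≈ -1.1890e-5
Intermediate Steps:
A(m) = 3/2 + m*(2 + 2*m)/4 (A(m) = 3/2 + (m*((m + 2) + m))/4 = 3/2 + (m*((2 + m) + m))/4 = 3/2 + (m*(2 + 2*m))/4 = 3/2 + m*(2 + 2*m)/4)
1/(A(14) - 84210) = 1/((3/2 + (1/2)*14 + (1/2)*14**2) - 84210) = 1/((3/2 + 7 + (1/2)*196) - 84210) = 1/((3/2 + 7 + 98) - 84210) = 1/(213/2 - 84210) = 1/(-168207/2) = -2/168207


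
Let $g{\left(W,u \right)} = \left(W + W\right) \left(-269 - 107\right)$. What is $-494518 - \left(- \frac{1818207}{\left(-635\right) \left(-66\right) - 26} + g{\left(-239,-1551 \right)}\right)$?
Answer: $- \frac{28238301257}{41884} \approx -6.742 \cdot 10^{5}$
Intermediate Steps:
$g{\left(W,u \right)} = - 752 W$ ($g{\left(W,u \right)} = 2 W \left(-376\right) = - 752 W$)
$-494518 - \left(- \frac{1818207}{\left(-635\right) \left(-66\right) - 26} + g{\left(-239,-1551 \right)}\right) = -494518 + \left(\frac{1818207}{\left(-635\right) \left(-66\right) - 26} - \left(-752\right) \left(-239\right)\right) = -494518 + \left(\frac{1818207}{41910 - 26} - 179728\right) = -494518 - \left(179728 - \frac{1818207}{41884}\right) = -494518 + \left(1818207 \cdot \frac{1}{41884} - 179728\right) = -494518 + \left(\frac{1818207}{41884} - 179728\right) = -494518 - \frac{7525909345}{41884} = - \frac{28238301257}{41884}$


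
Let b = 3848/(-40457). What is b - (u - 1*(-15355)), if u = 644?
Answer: -647275391/40457 ≈ -15999.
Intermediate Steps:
b = -3848/40457 (b = 3848*(-1/40457) = -3848/40457 ≈ -0.095113)
b - (u - 1*(-15355)) = -3848/40457 - (644 - 1*(-15355)) = -3848/40457 - (644 + 15355) = -3848/40457 - 1*15999 = -3848/40457 - 15999 = -647275391/40457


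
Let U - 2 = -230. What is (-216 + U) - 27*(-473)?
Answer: 12327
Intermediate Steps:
U = -228 (U = 2 - 230 = -228)
(-216 + U) - 27*(-473) = (-216 - 228) - 27*(-473) = -444 + 12771 = 12327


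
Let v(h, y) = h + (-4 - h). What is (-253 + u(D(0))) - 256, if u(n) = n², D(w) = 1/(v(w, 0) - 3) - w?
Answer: -24940/49 ≈ -508.98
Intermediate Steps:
v(h, y) = -4
D(w) = -⅐ - w (D(w) = 1/(-4 - 3) - w = 1/(-7) - w = -⅐ - w)
(-253 + u(D(0))) - 256 = (-253 + (-⅐ - 1*0)²) - 256 = (-253 + (-⅐ + 0)²) - 256 = (-253 + (-⅐)²) - 256 = (-253 + 1/49) - 256 = -12396/49 - 256 = -24940/49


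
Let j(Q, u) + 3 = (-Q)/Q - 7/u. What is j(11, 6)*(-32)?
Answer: 496/3 ≈ 165.33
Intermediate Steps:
j(Q, u) = -4 - 7/u (j(Q, u) = -3 + ((-Q)/Q - 7/u) = -3 + (-1 - 7/u) = -4 - 7/u)
j(11, 6)*(-32) = (-4 - 7/6)*(-32) = -31/6*(-32) = 496/3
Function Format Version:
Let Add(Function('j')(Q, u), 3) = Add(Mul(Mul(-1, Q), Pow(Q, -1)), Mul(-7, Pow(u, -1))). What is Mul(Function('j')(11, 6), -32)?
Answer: Rational(496, 3) ≈ 165.33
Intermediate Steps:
Function('j')(Q, u) = Add(-4, Mul(-7, Pow(u, -1))) (Function('j')(Q, u) = Add(-3, Add(Mul(Mul(-1, Q), Pow(Q, -1)), Mul(-7, Pow(u, -1)))) = Add(-3, Add(-1, Mul(-7, Pow(u, -1)))) = Add(-4, Mul(-7, Pow(u, -1))))
Mul(Function('j')(11, 6), -32) = Mul(Add(-4, Mul(-7, Pow(6, -1))), -32) = Mul(Add(-4, Mul(-7, Rational(1, 6))), -32) = Mul(Add(-4, Rational(-7, 6)), -32) = Mul(Rational(-31, 6), -32) = Rational(496, 3)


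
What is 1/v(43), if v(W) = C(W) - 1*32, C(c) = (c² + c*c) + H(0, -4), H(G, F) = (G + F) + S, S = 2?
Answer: 1/3664 ≈ 0.00027293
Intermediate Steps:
H(G, F) = 2 + F + G (H(G, F) = (G + F) + 2 = (F + G) + 2 = 2 + F + G)
C(c) = -2 + 2*c² (C(c) = (c² + c*c) + (2 - 4 + 0) = (c² + c²) - 2 = 2*c² - 2 = -2 + 2*c²)
v(W) = -34 + 2*W² (v(W) = (-2 + 2*W²) - 1*32 = (-2 + 2*W²) - 32 = -34 + 2*W²)
1/v(43) = 1/(-34 + 2*43²) = 1/(-34 + 2*1849) = 1/(-34 + 3698) = 1/3664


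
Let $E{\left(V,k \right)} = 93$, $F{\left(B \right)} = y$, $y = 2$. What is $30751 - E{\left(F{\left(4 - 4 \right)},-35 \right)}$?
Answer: $30658$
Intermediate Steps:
$F{\left(B \right)} = 2$
$30751 - E{\left(F{\left(4 - 4 \right)},-35 \right)} = 30751 - 93 = 30658$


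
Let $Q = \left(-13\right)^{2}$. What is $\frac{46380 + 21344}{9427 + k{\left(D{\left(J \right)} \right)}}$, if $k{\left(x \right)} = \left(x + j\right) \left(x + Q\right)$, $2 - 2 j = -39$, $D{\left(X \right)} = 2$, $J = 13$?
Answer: $\frac{135448}{26549} \approx 5.1018$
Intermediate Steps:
$j = \frac{41}{2}$ ($j = 1 - - \frac{39}{2} = 1 + \frac{39}{2} = \frac{41}{2} \approx 20.5$)
$Q = 169$
$k{\left(x \right)} = \left(169 + x\right) \left(\frac{41}{2} + x\right)$ ($k{\left(x \right)} = \left(x + \frac{41}{2}\right) \left(x + 169\right) = \left(\frac{41}{2} + x\right) \left(169 + x\right) = \left(169 + x\right) \left(\frac{41}{2} + x\right)$)
$\frac{46380 + 21344}{9427 + k{\left(D{\left(J \right)} \right)}} = \frac{46380 + 21344}{9427 + \left(\frac{6929}{2} + 2^{2} + \frac{379}{2} \cdot 2\right)} = \frac{67724}{9427 + \left(\frac{6929}{2} + 4 + 379\right)} = \frac{67724}{9427 + \frac{7695}{2}} = \frac{67724}{\frac{26549}{2}} = 67724 \cdot \frac{2}{26549} = \frac{135448}{26549}$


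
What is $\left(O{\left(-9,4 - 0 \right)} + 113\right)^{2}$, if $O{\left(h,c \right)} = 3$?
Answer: $13456$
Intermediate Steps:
$\left(O{\left(-9,4 - 0 \right)} + 113\right)^{2} = \left(3 + 113\right)^{2} = 116^{2} = 13456$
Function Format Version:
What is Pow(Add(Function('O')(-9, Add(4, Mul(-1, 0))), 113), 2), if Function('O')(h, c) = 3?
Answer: 13456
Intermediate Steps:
Pow(Add(Function('O')(-9, Add(4, Mul(-1, 0))), 113), 2) = Pow(Add(3, 113), 2) = Pow(116, 2) = 13456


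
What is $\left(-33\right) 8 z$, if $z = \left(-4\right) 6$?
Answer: $6336$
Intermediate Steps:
$z = -24$
$\left(-33\right) 8 z = \left(-33\right) 8 \left(-24\right) = \left(-264\right) \left(-24\right) = 6336$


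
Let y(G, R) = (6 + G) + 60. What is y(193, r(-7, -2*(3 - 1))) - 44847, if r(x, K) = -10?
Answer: -44588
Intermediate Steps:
y(G, R) = 66 + G
y(193, r(-7, -2*(3 - 1))) - 44847 = (66 + 193) - 44847 = 259 - 44847 = -44588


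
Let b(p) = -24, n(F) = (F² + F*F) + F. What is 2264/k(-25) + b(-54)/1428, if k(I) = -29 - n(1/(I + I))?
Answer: -168421226/2155447 ≈ -78.137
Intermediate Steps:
n(F) = F + 2*F² (n(F) = (F² + F²) + F = 2*F² + F = F + 2*F²)
k(I) = -29 - (1 + 1/I)/(2*I) (k(I) = -29 - (1 + 2/(I + I))/(I + I) = -29 - (1 + 2/((2*I)))/(2*I) = -29 - 1/(2*I)*(1 + 2*(1/(2*I))) = -29 - 1/(2*I)*(1 + 1/I) = -29 - (1 + 1/I)/(2*I))
2264/k(-25) + b(-54)/1428 = 2264/(((½)*(-1 - 1*(-25) - 58*(-25)²)/(-25)²)) - 24/1428 = 2264/(((½)*(1/625)*(-1 + 25 - 58*625))) - 24*1/1428 = 2264/(((½)*(1/625)*(-1 + 25 - 36250))) - 2/119 = 2264/(((½)*(1/625)*(-36226))) - 2/119 = 2264/(-18113/625) - 2/119 = 2264*(-625/18113) - 2/119 = -1415000/18113 - 2/119 = -168421226/2155447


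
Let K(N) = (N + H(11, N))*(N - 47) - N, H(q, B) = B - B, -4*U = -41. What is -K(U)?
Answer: 6191/16 ≈ 386.94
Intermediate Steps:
U = 41/4 (U = -¼*(-41) = 41/4 ≈ 10.250)
H(q, B) = 0
K(N) = -N + N*(-47 + N) (K(N) = (N + 0)*(N - 47) - N = N*(-47 + N) - N = -N + N*(-47 + N))
-K(U) = -41*(-48 + 41/4)/4 = -41*(-151)/(4*4) = -1*(-6191/16) = 6191/16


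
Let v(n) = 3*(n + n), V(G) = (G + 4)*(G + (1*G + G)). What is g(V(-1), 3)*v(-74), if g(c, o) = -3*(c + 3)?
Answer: -7992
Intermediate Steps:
V(G) = 3*G*(4 + G) (V(G) = (4 + G)*(G + (G + G)) = (4 + G)*(G + 2*G) = (4 + G)*(3*G) = 3*G*(4 + G))
g(c, o) = -9 - 3*c (g(c, o) = -3*(3 + c) = -9 - 3*c)
v(n) = 6*n (v(n) = 3*(2*n) = 6*n)
g(V(-1), 3)*v(-74) = (-9 - 9*(-1)*(4 - 1))*(6*(-74)) = (-9 - 9*(-1)*3)*(-444) = (-9 - 3*(-9))*(-444) = (-9 + 27)*(-444) = 18*(-444) = -7992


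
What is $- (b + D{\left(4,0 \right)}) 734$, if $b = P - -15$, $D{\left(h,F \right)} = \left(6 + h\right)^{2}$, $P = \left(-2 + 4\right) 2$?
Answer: $-87346$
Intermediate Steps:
$P = 4$ ($P = 2 \cdot 2 = 4$)
$b = 19$ ($b = 4 - -15 = 4 + 15 = 19$)
$- (b + D{\left(4,0 \right)}) 734 = - (19 + \left(6 + 4\right)^{2}) 734 = - (19 + 10^{2}) 734 = - (19 + 100) 734 = \left(-1\right) 119 \cdot 734 = \left(-119\right) 734 = -87346$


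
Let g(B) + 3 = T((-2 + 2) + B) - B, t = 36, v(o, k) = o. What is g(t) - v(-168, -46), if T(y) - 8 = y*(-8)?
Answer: -151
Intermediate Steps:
T(y) = 8 - 8*y (T(y) = 8 + y*(-8) = 8 - 8*y)
g(B) = 5 - 9*B (g(B) = -3 + ((8 - 8*((-2 + 2) + B)) - B) = -3 + ((8 - 8*(0 + B)) - B) = -3 + ((8 - 8*B) - B) = -3 + (8 - 9*B) = 5 - 9*B)
g(t) - v(-168, -46) = (5 - 9*36) - 1*(-168) = (5 - 324) + 168 = -319 + 168 = -151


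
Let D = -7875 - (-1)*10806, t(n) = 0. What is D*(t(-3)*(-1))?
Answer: 0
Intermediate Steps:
D = 2931 (D = -7875 - 1*(-10806) = -7875 + 10806 = 2931)
D*(t(-3)*(-1)) = 2931*(0*(-1)) = 2931*0 = 0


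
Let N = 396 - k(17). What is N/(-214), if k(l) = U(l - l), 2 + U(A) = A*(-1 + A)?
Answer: -199/107 ≈ -1.8598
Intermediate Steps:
U(A) = -2 + A*(-1 + A)
k(l) = -2 (k(l) = -2 + (l - l)² - (l - l) = -2 + 0² - 1*0 = -2 + 0 + 0 = -2)
N = 398 (N = 396 - 1*(-2) = 396 + 2 = 398)
N/(-214) = 398/(-214) = 398*(-1/214) = -199/107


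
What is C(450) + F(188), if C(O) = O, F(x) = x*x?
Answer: 35794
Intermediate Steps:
F(x) = x**2
C(450) + F(188) = 450 + 188**2 = 450 + 35344 = 35794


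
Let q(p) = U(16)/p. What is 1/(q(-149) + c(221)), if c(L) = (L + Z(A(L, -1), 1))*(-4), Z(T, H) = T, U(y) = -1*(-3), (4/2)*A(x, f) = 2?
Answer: -149/132315 ≈ -0.0011261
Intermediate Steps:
A(x, f) = 1 (A(x, f) = (1/2)*2 = 1)
U(y) = 3
q(p) = 3/p
c(L) = -4 - 4*L (c(L) = (L + 1)*(-4) = (1 + L)*(-4) = -4 - 4*L)
1/(q(-149) + c(221)) = 1/(3/(-149) + (-4 - 4*221)) = 1/(3*(-1/149) + (-4 - 884)) = 1/(-3/149 - 888) = 1/(-132315/149) = -149/132315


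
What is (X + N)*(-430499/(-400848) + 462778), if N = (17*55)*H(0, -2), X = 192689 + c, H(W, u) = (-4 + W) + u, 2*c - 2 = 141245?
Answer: 95609723261973415/801696 ≈ 1.1926e+11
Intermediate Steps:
c = 141247/2 (c = 1 + (½)*141245 = 1 + 141245/2 = 141247/2 ≈ 70624.)
H(W, u) = -4 + W + u
X = 526625/2 (X = 192689 + 141247/2 = 526625/2 ≈ 2.6331e+5)
N = -5610 (N = (17*55)*(-4 + 0 - 2) = 935*(-6) = -5610)
(X + N)*(-430499/(-400848) + 462778) = (526625/2 - 5610)*(-430499/(-400848) + 462778) = 515405*(-430499*(-1/400848) + 462778)/2 = 515405*(430499/400848 + 462778)/2 = (515405/2)*(185504066243/400848) = 95609723261973415/801696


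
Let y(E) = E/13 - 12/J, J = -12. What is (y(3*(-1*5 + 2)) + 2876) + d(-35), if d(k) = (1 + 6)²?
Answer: 38029/13 ≈ 2925.3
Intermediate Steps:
d(k) = 49 (d(k) = 7² = 49)
y(E) = 1 + E/13 (y(E) = E/13 - 12/(-12) = E*(1/13) - 12*(-1/12) = E/13 + 1 = 1 + E/13)
(y(3*(-1*5 + 2)) + 2876) + d(-35) = ((1 + (3*(-1*5 + 2))/13) + 2876) + 49 = ((1 + (3*(-5 + 2))/13) + 2876) + 49 = ((1 + (3*(-3))/13) + 2876) + 49 = ((1 + (1/13)*(-9)) + 2876) + 49 = ((1 - 9/13) + 2876) + 49 = (4/13 + 2876) + 49 = 37392/13 + 49 = 38029/13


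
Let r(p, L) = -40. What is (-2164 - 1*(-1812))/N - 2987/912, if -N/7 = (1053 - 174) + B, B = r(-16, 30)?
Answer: -17221627/5356176 ≈ -3.2153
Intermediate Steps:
B = -40
N = -5873 (N = -7*((1053 - 174) - 40) = -7*(879 - 40) = -7*839 = -5873)
(-2164 - 1*(-1812))/N - 2987/912 = (-2164 - 1*(-1812))/(-5873) - 2987/912 = (-2164 + 1812)*(-1/5873) - 2987*1/912 = -352*(-1/5873) - 2987/912 = 352/5873 - 2987/912 = -17221627/5356176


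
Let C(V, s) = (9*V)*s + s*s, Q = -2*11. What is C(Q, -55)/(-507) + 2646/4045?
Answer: -54944653/2050815 ≈ -26.792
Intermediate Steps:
Q = -22
C(V, s) = s**2 + 9*V*s (C(V, s) = 9*V*s + s**2 = s**2 + 9*V*s)
C(Q, -55)/(-507) + 2646/4045 = -55*(-55 + 9*(-22))/(-507) + 2646/4045 = -55*(-55 - 198)*(-1/507) + 2646*(1/4045) = -55*(-253)*(-1/507) + 2646/4045 = 13915*(-1/507) + 2646/4045 = -13915/507 + 2646/4045 = -54944653/2050815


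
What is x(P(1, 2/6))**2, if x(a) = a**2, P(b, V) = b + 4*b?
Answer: 625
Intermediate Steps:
P(b, V) = 5*b
x(P(1, 2/6))**2 = ((5*1)**2)**2 = (5**2)**2 = 25**2 = 625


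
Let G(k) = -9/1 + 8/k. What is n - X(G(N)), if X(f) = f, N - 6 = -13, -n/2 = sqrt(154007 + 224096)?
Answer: 71/7 - 2*sqrt(378103) ≈ -1219.7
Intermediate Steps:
n = -2*sqrt(378103) (n = -2*sqrt(154007 + 224096) = -2*sqrt(378103) ≈ -1229.8)
N = -7 (N = 6 - 13 = -7)
G(k) = -9 + 8/k (G(k) = -9*1 + 8/k = -9 + 8/k)
n - X(G(N)) = -2*sqrt(378103) - (-9 + 8/(-7)) = -2*sqrt(378103) - (-9 + 8*(-1/7)) = -2*sqrt(378103) - (-9 - 8/7) = -2*sqrt(378103) - 1*(-71/7) = -2*sqrt(378103) + 71/7 = 71/7 - 2*sqrt(378103)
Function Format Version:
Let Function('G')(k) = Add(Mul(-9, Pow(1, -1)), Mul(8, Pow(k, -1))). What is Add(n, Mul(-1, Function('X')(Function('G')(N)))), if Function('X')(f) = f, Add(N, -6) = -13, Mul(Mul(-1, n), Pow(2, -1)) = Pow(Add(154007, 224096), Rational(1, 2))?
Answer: Add(Rational(71, 7), Mul(-2, Pow(378103, Rational(1, 2)))) ≈ -1219.7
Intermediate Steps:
n = Mul(-2, Pow(378103, Rational(1, 2))) (n = Mul(-2, Pow(Add(154007, 224096), Rational(1, 2))) = Mul(-2, Pow(378103, Rational(1, 2))) ≈ -1229.8)
N = -7 (N = Add(6, -13) = -7)
Function('G')(k) = Add(-9, Mul(8, Pow(k, -1))) (Function('G')(k) = Add(Mul(-9, 1), Mul(8, Pow(k, -1))) = Add(-9, Mul(8, Pow(k, -1))))
Add(n, Mul(-1, Function('X')(Function('G')(N)))) = Add(Mul(-2, Pow(378103, Rational(1, 2))), Mul(-1, Add(-9, Mul(8, Pow(-7, -1))))) = Add(Mul(-2, Pow(378103, Rational(1, 2))), Mul(-1, Add(-9, Mul(8, Rational(-1, 7))))) = Add(Mul(-2, Pow(378103, Rational(1, 2))), Mul(-1, Add(-9, Rational(-8, 7)))) = Add(Mul(-2, Pow(378103, Rational(1, 2))), Mul(-1, Rational(-71, 7))) = Add(Mul(-2, Pow(378103, Rational(1, 2))), Rational(71, 7)) = Add(Rational(71, 7), Mul(-2, Pow(378103, Rational(1, 2))))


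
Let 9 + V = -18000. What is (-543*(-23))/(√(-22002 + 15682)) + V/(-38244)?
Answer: 6003/12748 - 12489*I*√395/1580 ≈ 0.4709 - 157.1*I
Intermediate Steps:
V = -18009 (V = -9 - 18000 = -18009)
(-543*(-23))/(√(-22002 + 15682)) + V/(-38244) = (-543*(-23))/(√(-22002 + 15682)) - 18009/(-38244) = 12489/(√(-6320)) - 18009*(-1/38244) = 12489/((4*I*√395)) + 6003/12748 = 12489*(-I*√395/1580) + 6003/12748 = -12489*I*√395/1580 + 6003/12748 = 6003/12748 - 12489*I*√395/1580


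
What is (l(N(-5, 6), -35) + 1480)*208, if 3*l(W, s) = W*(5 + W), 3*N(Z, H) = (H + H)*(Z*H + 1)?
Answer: 1200576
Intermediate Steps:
N(Z, H) = 2*H*(1 + H*Z)/3 (N(Z, H) = ((H + H)*(Z*H + 1))/3 = ((2*H)*(H*Z + 1))/3 = ((2*H)*(1 + H*Z))/3 = (2*H*(1 + H*Z))/3 = 2*H*(1 + H*Z)/3)
l(W, s) = W*(5 + W)/3 (l(W, s) = (W*(5 + W))/3 = W*(5 + W)/3)
(l(N(-5, 6), -35) + 1480)*208 = (((⅔)*6*(1 + 6*(-5)))*(5 + (⅔)*6*(1 + 6*(-5)))/3 + 1480)*208 = (((⅔)*6*(1 - 30))*(5 + (⅔)*6*(1 - 30))/3 + 1480)*208 = (((⅔)*6*(-29))*(5 + (⅔)*6*(-29))/3 + 1480)*208 = ((⅓)*(-116)*(5 - 116) + 1480)*208 = ((⅓)*(-116)*(-111) + 1480)*208 = (4292 + 1480)*208 = 5772*208 = 1200576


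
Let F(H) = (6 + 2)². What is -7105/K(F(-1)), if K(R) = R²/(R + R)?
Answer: -7105/32 ≈ -222.03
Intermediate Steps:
F(H) = 64 (F(H) = 8² = 64)
K(R) = R/2 (K(R) = R²/((2*R)) = (1/(2*R))*R² = R/2)
-7105/K(F(-1)) = -7105/((½)*64) = -7105/32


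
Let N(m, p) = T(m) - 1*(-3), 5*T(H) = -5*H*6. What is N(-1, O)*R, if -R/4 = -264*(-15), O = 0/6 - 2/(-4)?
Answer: -142560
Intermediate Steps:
O = ½ (O = 0*(⅙) - 2*(-¼) = 0 + ½ = ½ ≈ 0.50000)
T(H) = -6*H (T(H) = (-5*H*6)/5 = (-30*H)/5 = -6*H)
R = -15840 (R = -(-1056)*(-15) = -4*3960 = -15840)
N(m, p) = 3 - 6*m (N(m, p) = -6*m - 1*(-3) = -6*m + 3 = 3 - 6*m)
N(-1, O)*R = (3 - 6*(-1))*(-15840) = (3 + 6)*(-15840) = 9*(-15840) = -142560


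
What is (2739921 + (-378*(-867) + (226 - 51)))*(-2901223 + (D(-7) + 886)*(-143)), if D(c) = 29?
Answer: -9301844915896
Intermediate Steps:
(2739921 + (-378*(-867) + (226 - 51)))*(-2901223 + (D(-7) + 886)*(-143)) = (2739921 + (-378*(-867) + (226 - 51)))*(-2901223 + (29 + 886)*(-143)) = (2739921 + (327726 + 175))*(-2901223 + 915*(-143)) = (2739921 + 327901)*(-2901223 - 130845) = 3067822*(-3032068) = -9301844915896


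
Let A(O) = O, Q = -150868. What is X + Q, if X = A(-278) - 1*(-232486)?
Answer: 81340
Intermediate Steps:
X = 232208 (X = -278 - 1*(-232486) = -278 + 232486 = 232208)
X + Q = 232208 - 150868 = 81340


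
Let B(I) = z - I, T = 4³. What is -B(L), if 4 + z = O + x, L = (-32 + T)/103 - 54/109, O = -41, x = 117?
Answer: -810418/11227 ≈ -72.185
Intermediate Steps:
T = 64
L = -2074/11227 (L = (-32 + 64)/103 - 54/109 = 32*(1/103) - 54*1/109 = 32/103 - 54/109 = -2074/11227 ≈ -0.18473)
z = 72 (z = -4 + (-41 + 117) = -4 + 76 = 72)
B(I) = 72 - I
-B(L) = -(72 - 1*(-2074/11227)) = -(72 + 2074/11227) = -1*810418/11227 = -810418/11227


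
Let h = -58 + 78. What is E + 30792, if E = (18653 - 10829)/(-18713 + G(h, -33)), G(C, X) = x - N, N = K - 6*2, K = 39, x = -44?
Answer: 36149319/1174 ≈ 30792.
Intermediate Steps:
h = 20
N = 27 (N = 39 - 6*2 = 39 - 1*12 = 39 - 12 = 27)
G(C, X) = -71 (G(C, X) = -44 - 1*27 = -44 - 27 = -71)
E = -489/1174 (E = (18653 - 10829)/(-18713 - 71) = 7824/(-18784) = 7824*(-1/18784) = -489/1174 ≈ -0.41652)
E + 30792 = -489/1174 + 30792 = 36149319/1174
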